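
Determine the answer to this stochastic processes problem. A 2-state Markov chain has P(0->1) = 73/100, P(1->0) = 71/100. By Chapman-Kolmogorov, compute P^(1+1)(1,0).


P^2 = P^1 * P^1
Computing via matrix multiplication of the transition matrix.
Entry (1,0) of P^2 = 0.3976

0.3976


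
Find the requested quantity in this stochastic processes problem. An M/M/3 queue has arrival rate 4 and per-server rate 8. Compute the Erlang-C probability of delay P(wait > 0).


a = lambda/mu = 0.5000
rho = a/c = 0.1667
Erlang-C formula applied:
C(c,a) = 0.0152

0.0152


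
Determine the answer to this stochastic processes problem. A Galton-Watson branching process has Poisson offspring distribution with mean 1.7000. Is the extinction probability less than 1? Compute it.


Since mu = 1.7000 > 1, extinction prob q < 1.
Solve s = exp(mu*(s-1)) iteratively.
q = 0.3088

0.3088


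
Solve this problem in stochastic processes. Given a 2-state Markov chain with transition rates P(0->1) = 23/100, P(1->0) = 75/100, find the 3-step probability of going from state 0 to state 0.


Computing P^3 by matrix multiplication.
P = [[0.7700, 0.2300], [0.7500, 0.2500]]
After raising P to the power 3:
P^3(0,0) = 0.7653

0.7653


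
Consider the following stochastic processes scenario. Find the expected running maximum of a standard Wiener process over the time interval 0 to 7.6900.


E(max B(s)) = sqrt(2t/pi)
= sqrt(2*7.6900/pi)
= sqrt(4.8956)
= 2.2126

2.2126


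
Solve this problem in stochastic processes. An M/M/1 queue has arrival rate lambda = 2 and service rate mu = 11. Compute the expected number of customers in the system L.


rho = 2/11 = 0.1818
L = rho/(1-rho)
= 0.1818/0.8182
= 0.2222

0.2222


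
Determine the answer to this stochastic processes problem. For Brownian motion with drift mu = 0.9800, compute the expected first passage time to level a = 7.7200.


Expected first passage time = a/mu
= 7.7200/0.9800
= 7.8776

7.8776


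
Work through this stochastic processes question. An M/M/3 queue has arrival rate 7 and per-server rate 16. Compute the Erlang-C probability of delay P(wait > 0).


a = lambda/mu = 0.4375
rho = a/c = 0.1458
Erlang-C formula applied:
C(c,a) = 0.0105

0.0105


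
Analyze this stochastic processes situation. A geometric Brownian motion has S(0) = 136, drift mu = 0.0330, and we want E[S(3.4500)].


E[S(t)] = S(0) * exp(mu * t)
= 136 * exp(0.0330 * 3.4500)
= 136 * 1.1206
= 152.3994

152.3994


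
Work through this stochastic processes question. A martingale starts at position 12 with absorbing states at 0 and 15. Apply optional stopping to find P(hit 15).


By optional stopping theorem: E(M at tau) = M(0) = 12
P(hit 15)*15 + P(hit 0)*0 = 12
P(hit 15) = (12 - 0)/(15 - 0) = 4/5 = 0.8000

0.8000


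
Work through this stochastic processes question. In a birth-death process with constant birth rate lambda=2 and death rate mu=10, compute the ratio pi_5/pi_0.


For birth-death process, pi_n/pi_0 = (lambda/mu)^n
= (2/10)^5
= 3.2000e-04

3.2000e-04


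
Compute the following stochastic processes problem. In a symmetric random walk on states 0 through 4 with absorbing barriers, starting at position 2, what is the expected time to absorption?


For symmetric RW on 0,...,N with absorbing barriers, E(i) = i*(N-i)
E(2) = 2 * 2 = 4

4


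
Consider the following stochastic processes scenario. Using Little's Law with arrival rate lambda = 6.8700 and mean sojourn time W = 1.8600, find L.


Little's Law: L = lambda * W
= 6.8700 * 1.8600
= 12.7782

12.7782


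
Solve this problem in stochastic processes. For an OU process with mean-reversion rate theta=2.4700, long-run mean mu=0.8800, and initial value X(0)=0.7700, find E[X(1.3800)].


E[X(t)] = mu + (X(0) - mu)*exp(-theta*t)
= 0.8800 + (0.7700 - 0.8800)*exp(-2.4700*1.3800)
= 0.8800 + -0.1100 * 0.0331
= 0.8764

0.8764


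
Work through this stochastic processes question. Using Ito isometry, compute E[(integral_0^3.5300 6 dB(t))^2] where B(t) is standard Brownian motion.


By Ito isometry: E[(int f dB)^2] = int f^2 dt
= 6^2 * 3.5300
= 36 * 3.5300 = 127.0800

127.0800


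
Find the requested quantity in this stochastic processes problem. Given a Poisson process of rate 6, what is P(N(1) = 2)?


P(N(t)=k) = (lambda*t)^k * exp(-lambda*t) / k!
lambda*t = 6
= 6^2 * exp(-6) / 2!
= 36 * 0.0025 / 2
= 0.0446

0.0446


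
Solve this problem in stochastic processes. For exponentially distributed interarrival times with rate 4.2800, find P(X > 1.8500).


P(X > t) = exp(-lambda * t)
= exp(-4.2800 * 1.8500)
= exp(-7.9180) = 3.6413e-04

3.6413e-04


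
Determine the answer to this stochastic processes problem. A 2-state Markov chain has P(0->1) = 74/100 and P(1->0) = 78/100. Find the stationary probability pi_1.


Stationary distribution: pi_0 = p10/(p01+p10), pi_1 = p01/(p01+p10)
p01 = 0.7400, p10 = 0.7800
pi_1 = 0.4868

0.4868


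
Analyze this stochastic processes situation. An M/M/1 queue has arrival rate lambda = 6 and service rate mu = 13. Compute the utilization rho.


rho = lambda/mu
= 6/13
= 0.4615

0.4615


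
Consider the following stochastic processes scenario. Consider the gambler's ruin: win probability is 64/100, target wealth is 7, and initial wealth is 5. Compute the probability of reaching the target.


Gambler's ruin formula:
r = q/p = 0.3600/0.6400 = 0.5625
P(win) = (1 - r^i)/(1 - r^N)
= (1 - 0.5625^5)/(1 - 0.5625^7)
= 0.9608

0.9608


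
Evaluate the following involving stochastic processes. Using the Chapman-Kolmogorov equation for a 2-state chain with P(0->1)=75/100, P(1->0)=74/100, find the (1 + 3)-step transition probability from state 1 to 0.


P^4 = P^1 * P^3
Computing via matrix multiplication of the transition matrix.
Entry (1,0) of P^4 = 0.4680

0.4680


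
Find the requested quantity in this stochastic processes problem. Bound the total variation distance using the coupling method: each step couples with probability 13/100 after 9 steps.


TV distance bound <= (1-delta)^n
= (1 - 0.1300)^9
= 0.8700^9
= 0.2855

0.2855


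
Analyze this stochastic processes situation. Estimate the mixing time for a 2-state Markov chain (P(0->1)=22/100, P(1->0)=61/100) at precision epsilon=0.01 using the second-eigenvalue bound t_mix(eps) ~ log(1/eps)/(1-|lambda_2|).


lambda_2 = |1 - p01 - p10| = |1 - 0.2200 - 0.6100| = 0.1700
t_mix ~ log(1/eps)/(1 - |lambda_2|)
= log(100)/(1 - 0.1700) = 4.6052/0.8300
= 5.5484

5.5484


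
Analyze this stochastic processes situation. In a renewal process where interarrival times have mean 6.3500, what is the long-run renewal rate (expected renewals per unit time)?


Long-run renewal rate = 1/E(X)
= 1/6.3500
= 0.1575

0.1575


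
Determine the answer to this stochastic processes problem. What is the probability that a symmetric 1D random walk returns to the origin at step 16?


P(S(16) = 0) = C(16,8) / 4^8
= 12870 / 65536
= 0.1964

0.1964


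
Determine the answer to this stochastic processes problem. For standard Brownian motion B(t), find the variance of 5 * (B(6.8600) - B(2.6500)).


Var(alpha*(B(t)-B(s))) = alpha^2 * (t-s)
= 5^2 * (6.8600 - 2.6500)
= 25 * 4.2100
= 105.2500

105.2500


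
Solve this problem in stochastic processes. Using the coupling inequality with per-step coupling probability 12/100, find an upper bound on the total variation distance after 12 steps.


TV distance bound <= (1-delta)^n
= (1 - 0.1200)^12
= 0.8800^12
= 0.2157

0.2157


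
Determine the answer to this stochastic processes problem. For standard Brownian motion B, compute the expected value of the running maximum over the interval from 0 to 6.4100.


E(max B(s)) = sqrt(2t/pi)
= sqrt(2*6.4100/pi)
= sqrt(4.0807)
= 2.0201

2.0201


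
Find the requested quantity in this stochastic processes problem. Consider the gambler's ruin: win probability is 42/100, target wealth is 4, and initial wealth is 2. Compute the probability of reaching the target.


Gambler's ruin formula:
r = q/p = 0.5800/0.4200 = 1.3810
P(win) = (1 - r^i)/(1 - r^N)
= (1 - 1.3810^2)/(1 - 1.3810^4)
= 0.3440

0.3440


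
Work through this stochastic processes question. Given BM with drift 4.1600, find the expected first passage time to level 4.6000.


Expected first passage time = a/mu
= 4.6000/4.1600
= 1.1058

1.1058


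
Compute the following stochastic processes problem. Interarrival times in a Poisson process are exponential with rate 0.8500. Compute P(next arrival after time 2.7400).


P(X > t) = exp(-lambda * t)
= exp(-0.8500 * 2.7400)
= exp(-2.3290) = 0.0974

0.0974


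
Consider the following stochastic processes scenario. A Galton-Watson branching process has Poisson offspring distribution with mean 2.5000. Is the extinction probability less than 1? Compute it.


Since mu = 2.5000 > 1, extinction prob q < 1.
Solve s = exp(mu*(s-1)) iteratively.
q = 0.1074

0.1074


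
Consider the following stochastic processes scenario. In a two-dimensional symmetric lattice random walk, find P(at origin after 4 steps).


P = C(4,2)^2 / 4^4
= 6^2 / 256
= 36 / 256
= 0.1406

0.1406


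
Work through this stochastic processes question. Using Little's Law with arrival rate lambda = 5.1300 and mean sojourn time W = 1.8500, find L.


Little's Law: L = lambda * W
= 5.1300 * 1.8500
= 9.4905

9.4905


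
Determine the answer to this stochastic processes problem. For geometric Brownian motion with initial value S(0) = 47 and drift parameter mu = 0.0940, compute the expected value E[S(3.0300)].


E[S(t)] = S(0) * exp(mu * t)
= 47 * exp(0.0940 * 3.0300)
= 47 * 1.3295
= 62.4876

62.4876


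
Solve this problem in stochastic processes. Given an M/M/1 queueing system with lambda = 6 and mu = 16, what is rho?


rho = lambda/mu
= 6/16
= 0.3750

0.3750


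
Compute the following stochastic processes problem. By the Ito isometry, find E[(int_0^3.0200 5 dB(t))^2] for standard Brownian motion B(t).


By Ito isometry: E[(int f dB)^2] = int f^2 dt
= 5^2 * 3.0200
= 25 * 3.0200 = 75.5000

75.5000


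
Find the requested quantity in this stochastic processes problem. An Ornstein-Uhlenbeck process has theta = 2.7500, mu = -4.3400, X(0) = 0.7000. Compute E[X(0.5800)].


E[X(t)] = mu + (X(0) - mu)*exp(-theta*t)
= -4.3400 + (0.7000 - -4.3400)*exp(-2.7500*0.5800)
= -4.3400 + 5.0400 * 0.2029
= -3.3173

-3.3173


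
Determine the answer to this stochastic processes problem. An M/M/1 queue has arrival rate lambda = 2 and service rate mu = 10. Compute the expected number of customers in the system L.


rho = 2/10 = 0.2000
L = rho/(1-rho)
= 0.2000/0.8000
= 0.2500

0.2500


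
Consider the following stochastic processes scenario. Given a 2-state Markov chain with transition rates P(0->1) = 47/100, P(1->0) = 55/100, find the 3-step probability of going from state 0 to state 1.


Computing P^3 by matrix multiplication.
P = [[0.5300, 0.4700], [0.5500, 0.4500]]
After raising P to the power 3:
P^3(0,1) = 0.4608

0.4608


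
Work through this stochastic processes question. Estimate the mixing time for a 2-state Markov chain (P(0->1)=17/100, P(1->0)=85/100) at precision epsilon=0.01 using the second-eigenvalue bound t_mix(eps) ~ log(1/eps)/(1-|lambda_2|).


lambda_2 = |1 - p01 - p10| = |1 - 0.1700 - 0.8500| = 0.0200
t_mix ~ log(1/eps)/(1 - |lambda_2|)
= log(100)/(1 - 0.0200) = 4.6052/0.9800
= 4.6992

4.6992


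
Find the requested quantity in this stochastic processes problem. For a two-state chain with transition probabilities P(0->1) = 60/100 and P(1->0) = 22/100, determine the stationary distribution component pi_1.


Stationary distribution: pi_0 = p10/(p01+p10), pi_1 = p01/(p01+p10)
p01 = 0.6000, p10 = 0.2200
pi_1 = 0.7317

0.7317


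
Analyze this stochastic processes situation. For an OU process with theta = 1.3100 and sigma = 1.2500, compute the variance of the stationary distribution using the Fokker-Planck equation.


Stationary variance = sigma^2 / (2*theta)
= 1.2500^2 / (2*1.3100)
= 1.5625 / 2.6200
= 0.5964

0.5964


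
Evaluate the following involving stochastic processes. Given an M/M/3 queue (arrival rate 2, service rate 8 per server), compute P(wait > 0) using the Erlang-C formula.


a = lambda/mu = 0.2500
rho = a/c = 0.0833
Erlang-C formula applied:
C(c,a) = 0.0022

0.0022


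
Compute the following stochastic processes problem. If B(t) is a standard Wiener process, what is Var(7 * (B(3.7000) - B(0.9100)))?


Var(alpha*(B(t)-B(s))) = alpha^2 * (t-s)
= 7^2 * (3.7000 - 0.9100)
= 49 * 2.7900
= 136.7100

136.7100


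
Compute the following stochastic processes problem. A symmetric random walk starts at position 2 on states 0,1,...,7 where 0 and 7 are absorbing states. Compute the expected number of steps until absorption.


For symmetric RW on 0,...,N with absorbing barriers, E(i) = i*(N-i)
E(2) = 2 * 5 = 10

10


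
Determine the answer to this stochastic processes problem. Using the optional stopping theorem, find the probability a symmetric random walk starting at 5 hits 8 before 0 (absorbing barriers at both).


By optional stopping theorem: E(M at tau) = M(0) = 5
P(hit 8)*8 + P(hit 0)*0 = 5
P(hit 8) = (5 - 0)/(8 - 0) = 5/8 = 0.6250

0.6250


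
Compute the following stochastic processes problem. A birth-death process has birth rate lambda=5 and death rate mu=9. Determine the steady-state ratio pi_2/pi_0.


For birth-death process, pi_n/pi_0 = (lambda/mu)^n
= (5/9)^2
= 0.3086

0.3086


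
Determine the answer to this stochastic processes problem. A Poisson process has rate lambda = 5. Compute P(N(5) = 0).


P(N(t)=k) = (lambda*t)^k * exp(-lambda*t) / k!
lambda*t = 25
= 25^0 * exp(-25) / 0!
= 1 * 1.3888e-11 / 1
= 1.3888e-11

1.3888e-11


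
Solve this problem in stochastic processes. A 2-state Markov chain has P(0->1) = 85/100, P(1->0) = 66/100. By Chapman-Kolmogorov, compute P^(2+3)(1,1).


P^5 = P^2 * P^3
Computing via matrix multiplication of the transition matrix.
Entry (1,1) of P^5 = 0.5478

0.5478


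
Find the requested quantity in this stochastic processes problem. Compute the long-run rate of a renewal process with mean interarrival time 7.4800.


Long-run renewal rate = 1/E(X)
= 1/7.4800
= 0.1337

0.1337


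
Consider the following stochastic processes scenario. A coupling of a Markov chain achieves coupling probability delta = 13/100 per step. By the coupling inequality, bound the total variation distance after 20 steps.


TV distance bound <= (1-delta)^n
= (1 - 0.1300)^20
= 0.8700^20
= 0.0617

0.0617


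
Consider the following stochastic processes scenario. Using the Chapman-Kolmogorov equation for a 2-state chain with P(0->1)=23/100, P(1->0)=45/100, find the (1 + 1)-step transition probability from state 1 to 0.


P^2 = P^1 * P^1
Computing via matrix multiplication of the transition matrix.
Entry (1,0) of P^2 = 0.5940

0.5940


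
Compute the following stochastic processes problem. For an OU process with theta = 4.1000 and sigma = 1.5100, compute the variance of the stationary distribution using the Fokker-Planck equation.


Stationary variance = sigma^2 / (2*theta)
= 1.5100^2 / (2*4.1000)
= 2.2801 / 8.2000
= 0.2781

0.2781


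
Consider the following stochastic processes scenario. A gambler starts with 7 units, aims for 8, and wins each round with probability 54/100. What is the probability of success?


Gambler's ruin formula:
r = q/p = 0.4600/0.5400 = 0.8519
P(win) = (1 - r^i)/(1 - r^N)
= (1 - 0.8519^7)/(1 - 0.8519^8)
= 0.9333

0.9333


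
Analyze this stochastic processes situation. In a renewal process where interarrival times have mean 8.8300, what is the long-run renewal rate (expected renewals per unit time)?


Long-run renewal rate = 1/E(X)
= 1/8.8300
= 0.1133

0.1133


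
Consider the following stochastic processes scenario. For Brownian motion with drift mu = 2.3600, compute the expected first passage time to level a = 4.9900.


Expected first passage time = a/mu
= 4.9900/2.3600
= 2.1144

2.1144


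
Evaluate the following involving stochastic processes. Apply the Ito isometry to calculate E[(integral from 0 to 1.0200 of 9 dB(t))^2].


By Ito isometry: E[(int f dB)^2] = int f^2 dt
= 9^2 * 1.0200
= 81 * 1.0200 = 82.6200

82.6200


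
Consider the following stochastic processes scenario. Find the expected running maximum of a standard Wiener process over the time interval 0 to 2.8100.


E(max B(s)) = sqrt(2t/pi)
= sqrt(2*2.8100/pi)
= sqrt(1.7889)
= 1.3375

1.3375


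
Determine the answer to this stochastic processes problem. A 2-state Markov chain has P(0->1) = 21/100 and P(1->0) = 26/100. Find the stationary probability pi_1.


Stationary distribution: pi_0 = p10/(p01+p10), pi_1 = p01/(p01+p10)
p01 = 0.2100, p10 = 0.2600
pi_1 = 0.4468

0.4468


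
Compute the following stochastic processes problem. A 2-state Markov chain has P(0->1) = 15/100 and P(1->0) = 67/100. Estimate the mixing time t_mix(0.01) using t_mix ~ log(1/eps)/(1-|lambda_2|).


lambda_2 = |1 - p01 - p10| = |1 - 0.1500 - 0.6700| = 0.1800
t_mix ~ log(1/eps)/(1 - |lambda_2|)
= log(100)/(1 - 0.1800) = 4.6052/0.8200
= 5.6161

5.6161


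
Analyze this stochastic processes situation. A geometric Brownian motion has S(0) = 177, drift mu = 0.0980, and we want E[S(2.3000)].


E[S(t)] = S(0) * exp(mu * t)
= 177 * exp(0.0980 * 2.3000)
= 177 * 1.2528
= 221.7498

221.7498


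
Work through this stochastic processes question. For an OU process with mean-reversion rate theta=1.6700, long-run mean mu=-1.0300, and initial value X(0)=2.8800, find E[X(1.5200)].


E[X(t)] = mu + (X(0) - mu)*exp(-theta*t)
= -1.0300 + (2.8800 - -1.0300)*exp(-1.6700*1.5200)
= -1.0300 + 3.9100 * 0.0790
= -0.7211

-0.7211


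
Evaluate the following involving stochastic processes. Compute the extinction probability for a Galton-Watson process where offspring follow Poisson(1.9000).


Since mu = 1.9000 > 1, extinction prob q < 1.
Solve s = exp(mu*(s-1)) iteratively.
q = 0.2328

0.2328


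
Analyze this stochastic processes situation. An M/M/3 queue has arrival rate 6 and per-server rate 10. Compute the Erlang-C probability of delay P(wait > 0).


a = lambda/mu = 0.6000
rho = a/c = 0.2000
Erlang-C formula applied:
C(c,a) = 0.0247

0.0247


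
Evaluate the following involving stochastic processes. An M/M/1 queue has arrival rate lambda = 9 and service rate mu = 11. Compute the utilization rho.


rho = lambda/mu
= 9/11
= 0.8182

0.8182


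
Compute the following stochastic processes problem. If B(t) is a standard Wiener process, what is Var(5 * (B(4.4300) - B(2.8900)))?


Var(alpha*(B(t)-B(s))) = alpha^2 * (t-s)
= 5^2 * (4.4300 - 2.8900)
= 25 * 1.5400
= 38.5000

38.5000


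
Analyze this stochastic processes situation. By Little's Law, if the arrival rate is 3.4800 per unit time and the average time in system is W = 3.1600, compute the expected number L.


Little's Law: L = lambda * W
= 3.4800 * 3.1600
= 10.9968

10.9968


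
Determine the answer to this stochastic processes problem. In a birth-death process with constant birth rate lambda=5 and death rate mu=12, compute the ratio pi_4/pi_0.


For birth-death process, pi_n/pi_0 = (lambda/mu)^n
= (5/12)^4
= 0.0301

0.0301


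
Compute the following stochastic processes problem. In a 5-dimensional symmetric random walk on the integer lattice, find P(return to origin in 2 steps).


P(return in 2 steps) = P(reverse first step) = 1/(2d)
= 1/10
= 0.1000

0.1000


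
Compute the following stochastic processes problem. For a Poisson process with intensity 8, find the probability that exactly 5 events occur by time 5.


P(N(t)=k) = (lambda*t)^k * exp(-lambda*t) / k!
lambda*t = 40
= 40^5 * exp(-40) / 5!
= 102400000 * 4.2484e-18 / 120
= 3.6253e-12

3.6253e-12


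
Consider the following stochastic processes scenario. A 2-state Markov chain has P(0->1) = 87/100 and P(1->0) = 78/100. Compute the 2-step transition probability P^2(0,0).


Computing P^2 by matrix multiplication.
P = [[0.1300, 0.8700], [0.7800, 0.2200]]
After raising P to the power 2:
P^2(0,0) = 0.6955

0.6955


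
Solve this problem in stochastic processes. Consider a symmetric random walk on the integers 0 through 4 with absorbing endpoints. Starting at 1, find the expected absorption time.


For symmetric RW on 0,...,N with absorbing barriers, E(i) = i*(N-i)
E(1) = 1 * 3 = 3

3


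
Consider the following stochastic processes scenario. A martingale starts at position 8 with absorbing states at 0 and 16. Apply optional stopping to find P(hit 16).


By optional stopping theorem: E(M at tau) = M(0) = 8
P(hit 16)*16 + P(hit 0)*0 = 8
P(hit 16) = (8 - 0)/(16 - 0) = 1/2 = 0.5000

0.5000


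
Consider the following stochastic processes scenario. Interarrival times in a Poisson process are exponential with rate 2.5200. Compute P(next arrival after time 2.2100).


P(X > t) = exp(-lambda * t)
= exp(-2.5200 * 2.2100)
= exp(-5.5692) = 0.0038

0.0038


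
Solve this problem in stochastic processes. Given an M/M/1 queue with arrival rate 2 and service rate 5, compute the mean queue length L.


rho = 2/5 = 0.4000
L = rho/(1-rho)
= 0.4000/0.6000
= 0.6667

0.6667


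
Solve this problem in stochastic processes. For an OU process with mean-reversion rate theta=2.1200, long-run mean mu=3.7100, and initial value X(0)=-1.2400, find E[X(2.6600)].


E[X(t)] = mu + (X(0) - mu)*exp(-theta*t)
= 3.7100 + (-1.2400 - 3.7100)*exp(-2.1200*2.6600)
= 3.7100 + -4.9500 * 0.0036
= 3.6924

3.6924


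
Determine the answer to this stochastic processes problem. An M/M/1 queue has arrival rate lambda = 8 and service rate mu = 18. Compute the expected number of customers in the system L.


rho = 8/18 = 0.4444
L = rho/(1-rho)
= 0.4444/0.5556
= 0.8000

0.8000


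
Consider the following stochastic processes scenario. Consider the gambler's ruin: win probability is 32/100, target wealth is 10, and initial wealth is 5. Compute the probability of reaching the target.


Gambler's ruin formula:
r = q/p = 0.6800/0.3200 = 2.1250
P(win) = (1 - r^i)/(1 - r^N)
= (1 - 2.1250^5)/(1 - 2.1250^10)
= 0.0226

0.0226


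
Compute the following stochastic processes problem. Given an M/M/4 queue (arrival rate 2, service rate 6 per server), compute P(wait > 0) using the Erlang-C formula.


a = lambda/mu = 0.3333
rho = a/c = 0.0833
Erlang-C formula applied:
C(c,a) = 4.0209e-04

4.0209e-04


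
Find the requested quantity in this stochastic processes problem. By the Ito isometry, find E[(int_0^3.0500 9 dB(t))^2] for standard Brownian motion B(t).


By Ito isometry: E[(int f dB)^2] = int f^2 dt
= 9^2 * 3.0500
= 81 * 3.0500 = 247.0500

247.0500


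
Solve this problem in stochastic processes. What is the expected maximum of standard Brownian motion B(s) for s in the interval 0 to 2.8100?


E(max B(s)) = sqrt(2t/pi)
= sqrt(2*2.8100/pi)
= sqrt(1.7889)
= 1.3375

1.3375


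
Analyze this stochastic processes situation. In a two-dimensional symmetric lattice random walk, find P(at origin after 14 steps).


P = C(14,7)^2 / 4^14
= 3432^2 / 268435456
= 11778624 / 268435456
= 0.0439

0.0439


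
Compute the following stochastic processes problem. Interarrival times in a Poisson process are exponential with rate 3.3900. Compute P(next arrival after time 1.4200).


P(X > t) = exp(-lambda * t)
= exp(-3.3900 * 1.4200)
= exp(-4.8138) = 0.0081

0.0081


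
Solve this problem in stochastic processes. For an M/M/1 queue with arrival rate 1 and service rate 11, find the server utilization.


rho = lambda/mu
= 1/11
= 0.0909

0.0909


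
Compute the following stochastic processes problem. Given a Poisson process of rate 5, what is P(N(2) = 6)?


P(N(t)=k) = (lambda*t)^k * exp(-lambda*t) / k!
lambda*t = 10
= 10^6 * exp(-10) / 6!
= 1000000 * 4.5400e-05 / 720
= 0.0631

0.0631


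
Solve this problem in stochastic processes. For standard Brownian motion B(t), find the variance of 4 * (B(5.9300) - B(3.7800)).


Var(alpha*(B(t)-B(s))) = alpha^2 * (t-s)
= 4^2 * (5.9300 - 3.7800)
= 16 * 2.1500
= 34.4000

34.4000


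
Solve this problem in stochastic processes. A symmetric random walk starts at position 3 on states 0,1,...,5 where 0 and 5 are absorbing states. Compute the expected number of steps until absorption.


For symmetric RW on 0,...,N with absorbing barriers, E(i) = i*(N-i)
E(3) = 3 * 2 = 6

6


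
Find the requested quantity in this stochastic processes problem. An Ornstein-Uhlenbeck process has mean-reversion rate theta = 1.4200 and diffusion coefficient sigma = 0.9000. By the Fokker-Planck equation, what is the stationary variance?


Stationary variance = sigma^2 / (2*theta)
= 0.9000^2 / (2*1.4200)
= 0.8100 / 2.8400
= 0.2852

0.2852


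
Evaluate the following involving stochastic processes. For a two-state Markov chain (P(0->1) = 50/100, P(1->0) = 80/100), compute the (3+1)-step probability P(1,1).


P^4 = P^3 * P^1
Computing via matrix multiplication of the transition matrix.
Entry (1,1) of P^4 = 0.3896

0.3896


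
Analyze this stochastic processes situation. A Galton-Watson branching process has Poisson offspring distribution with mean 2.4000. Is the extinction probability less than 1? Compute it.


Since mu = 2.4000 > 1, extinction prob q < 1.
Solve s = exp(mu*(s-1)) iteratively.
q = 0.1214

0.1214


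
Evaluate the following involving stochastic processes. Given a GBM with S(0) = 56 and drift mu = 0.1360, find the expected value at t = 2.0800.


E[S(t)] = S(0) * exp(mu * t)
= 56 * exp(0.1360 * 2.0800)
= 56 * 1.3269
= 74.3090

74.3090


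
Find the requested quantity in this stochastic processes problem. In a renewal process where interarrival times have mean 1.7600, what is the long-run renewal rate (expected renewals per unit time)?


Long-run renewal rate = 1/E(X)
= 1/1.7600
= 0.5682

0.5682


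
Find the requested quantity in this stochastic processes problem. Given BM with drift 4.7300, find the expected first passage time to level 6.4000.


Expected first passage time = a/mu
= 6.4000/4.7300
= 1.3531

1.3531


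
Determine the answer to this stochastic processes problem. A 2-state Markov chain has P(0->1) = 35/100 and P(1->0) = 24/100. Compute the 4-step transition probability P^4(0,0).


Computing P^4 by matrix multiplication.
P = [[0.6500, 0.3500], [0.2400, 0.7600]]
After raising P to the power 4:
P^4(0,0) = 0.4235

0.4235


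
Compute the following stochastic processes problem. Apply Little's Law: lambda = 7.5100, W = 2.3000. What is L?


Little's Law: L = lambda * W
= 7.5100 * 2.3000
= 17.2730

17.2730


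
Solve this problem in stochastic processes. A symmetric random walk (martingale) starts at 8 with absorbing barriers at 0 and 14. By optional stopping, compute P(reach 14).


By optional stopping theorem: E(M at tau) = M(0) = 8
P(hit 14)*14 + P(hit 0)*0 = 8
P(hit 14) = (8 - 0)/(14 - 0) = 4/7 = 0.5714

0.5714


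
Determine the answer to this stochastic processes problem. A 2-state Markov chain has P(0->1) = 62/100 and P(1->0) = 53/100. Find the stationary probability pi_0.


Stationary distribution: pi_0 = p10/(p01+p10), pi_1 = p01/(p01+p10)
p01 = 0.6200, p10 = 0.5300
pi_0 = 0.4609

0.4609


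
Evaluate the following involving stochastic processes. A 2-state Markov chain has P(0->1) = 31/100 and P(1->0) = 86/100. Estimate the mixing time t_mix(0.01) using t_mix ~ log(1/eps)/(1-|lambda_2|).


lambda_2 = |1 - p01 - p10| = |1 - 0.3100 - 0.8600| = 0.1700
t_mix ~ log(1/eps)/(1 - |lambda_2|)
= log(100)/(1 - 0.1700) = 4.6052/0.8300
= 5.5484

5.5484


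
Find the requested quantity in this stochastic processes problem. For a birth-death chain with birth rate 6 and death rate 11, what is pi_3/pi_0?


For birth-death process, pi_n/pi_0 = (lambda/mu)^n
= (6/11)^3
= 0.1623

0.1623


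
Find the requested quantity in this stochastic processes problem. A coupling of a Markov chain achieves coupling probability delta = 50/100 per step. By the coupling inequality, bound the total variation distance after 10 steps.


TV distance bound <= (1-delta)^n
= (1 - 0.5000)^10
= 0.5000^10
= 9.7656e-04

9.7656e-04


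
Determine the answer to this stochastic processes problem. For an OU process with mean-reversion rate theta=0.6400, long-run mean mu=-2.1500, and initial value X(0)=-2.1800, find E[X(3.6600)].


E[X(t)] = mu + (X(0) - mu)*exp(-theta*t)
= -2.1500 + (-2.1800 - -2.1500)*exp(-0.6400*3.6600)
= -2.1500 + -0.0300 * 0.0961
= -2.1529

-2.1529


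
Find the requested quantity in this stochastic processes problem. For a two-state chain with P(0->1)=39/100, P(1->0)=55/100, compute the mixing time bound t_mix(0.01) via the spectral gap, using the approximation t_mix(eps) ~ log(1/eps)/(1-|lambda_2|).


lambda_2 = |1 - p01 - p10| = |1 - 0.3900 - 0.5500| = 0.0600
t_mix ~ log(1/eps)/(1 - |lambda_2|)
= log(100)/(1 - 0.0600) = 4.6052/0.9400
= 4.8991

4.8991


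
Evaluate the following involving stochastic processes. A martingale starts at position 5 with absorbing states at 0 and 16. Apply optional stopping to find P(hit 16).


By optional stopping theorem: E(M at tau) = M(0) = 5
P(hit 16)*16 + P(hit 0)*0 = 5
P(hit 16) = (5 - 0)/(16 - 0) = 5/16 = 0.3125

0.3125


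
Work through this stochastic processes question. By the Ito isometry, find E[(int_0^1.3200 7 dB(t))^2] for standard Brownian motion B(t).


By Ito isometry: E[(int f dB)^2] = int f^2 dt
= 7^2 * 1.3200
= 49 * 1.3200 = 64.6800

64.6800


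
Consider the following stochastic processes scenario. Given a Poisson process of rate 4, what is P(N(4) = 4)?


P(N(t)=k) = (lambda*t)^k * exp(-lambda*t) / k!
lambda*t = 16
= 16^4 * exp(-16) / 4!
= 65536 * 1.1254e-07 / 24
= 3.0730e-04

3.0730e-04


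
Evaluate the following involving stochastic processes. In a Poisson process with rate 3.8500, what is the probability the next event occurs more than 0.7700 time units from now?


P(X > t) = exp(-lambda * t)
= exp(-3.8500 * 0.7700)
= exp(-2.9645) = 0.0516

0.0516


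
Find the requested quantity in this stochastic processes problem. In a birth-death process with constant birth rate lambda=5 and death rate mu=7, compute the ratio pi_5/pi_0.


For birth-death process, pi_n/pi_0 = (lambda/mu)^n
= (5/7)^5
= 0.1859

0.1859


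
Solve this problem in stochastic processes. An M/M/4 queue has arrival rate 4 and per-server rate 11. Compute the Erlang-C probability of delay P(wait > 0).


a = lambda/mu = 0.3636
rho = a/c = 0.0909
Erlang-C formula applied:
C(c,a) = 5.5708e-04

5.5708e-04


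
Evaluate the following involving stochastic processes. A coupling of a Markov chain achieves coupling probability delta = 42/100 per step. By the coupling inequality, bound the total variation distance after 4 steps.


TV distance bound <= (1-delta)^n
= (1 - 0.4200)^4
= 0.5800^4
= 0.1132

0.1132


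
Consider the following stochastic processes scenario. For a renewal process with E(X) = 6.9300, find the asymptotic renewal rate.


Long-run renewal rate = 1/E(X)
= 1/6.9300
= 0.1443

0.1443


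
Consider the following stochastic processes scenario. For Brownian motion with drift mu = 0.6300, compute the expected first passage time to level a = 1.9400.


Expected first passage time = a/mu
= 1.9400/0.6300
= 3.0794

3.0794


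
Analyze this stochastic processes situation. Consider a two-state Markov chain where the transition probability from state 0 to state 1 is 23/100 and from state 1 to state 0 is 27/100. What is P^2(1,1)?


Computing P^2 by matrix multiplication.
P = [[0.7700, 0.2300], [0.2700, 0.7300]]
After raising P to the power 2:
P^2(1,1) = 0.5950

0.5950


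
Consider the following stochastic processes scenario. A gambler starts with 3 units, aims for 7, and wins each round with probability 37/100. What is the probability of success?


Gambler's ruin formula:
r = q/p = 0.6300/0.3700 = 1.7027
P(win) = (1 - r^i)/(1 - r^N)
= (1 - 1.7027^3)/(1 - 1.7027^7)
= 0.0972

0.0972


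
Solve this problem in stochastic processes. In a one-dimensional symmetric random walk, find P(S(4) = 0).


P(S(4) = 0) = C(4,2) / 4^2
= 6 / 16
= 0.3750

0.3750


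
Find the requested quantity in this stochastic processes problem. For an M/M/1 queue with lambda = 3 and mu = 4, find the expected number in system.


rho = 3/4 = 0.7500
L = rho/(1-rho)
= 0.7500/0.2500
= 3.0000

3.0000


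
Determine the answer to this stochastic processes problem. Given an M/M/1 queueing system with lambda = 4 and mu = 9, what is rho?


rho = lambda/mu
= 4/9
= 0.4444

0.4444


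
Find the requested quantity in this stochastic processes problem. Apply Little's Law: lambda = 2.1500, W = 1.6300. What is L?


Little's Law: L = lambda * W
= 2.1500 * 1.6300
= 3.5045

3.5045


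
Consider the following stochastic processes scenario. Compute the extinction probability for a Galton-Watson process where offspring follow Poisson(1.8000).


Since mu = 1.8000 > 1, extinction prob q < 1.
Solve s = exp(mu*(s-1)) iteratively.
q = 0.2676

0.2676


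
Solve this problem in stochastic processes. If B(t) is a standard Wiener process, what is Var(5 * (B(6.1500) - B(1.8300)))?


Var(alpha*(B(t)-B(s))) = alpha^2 * (t-s)
= 5^2 * (6.1500 - 1.8300)
= 25 * 4.3200
= 108.0000

108.0000


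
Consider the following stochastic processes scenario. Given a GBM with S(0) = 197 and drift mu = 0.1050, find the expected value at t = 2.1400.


E[S(t)] = S(0) * exp(mu * t)
= 197 * exp(0.1050 * 2.1400)
= 197 * 1.2519
= 246.6336

246.6336


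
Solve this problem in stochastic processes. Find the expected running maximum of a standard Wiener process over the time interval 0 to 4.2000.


E(max B(s)) = sqrt(2t/pi)
= sqrt(2*4.2000/pi)
= sqrt(2.6738)
= 1.6352

1.6352


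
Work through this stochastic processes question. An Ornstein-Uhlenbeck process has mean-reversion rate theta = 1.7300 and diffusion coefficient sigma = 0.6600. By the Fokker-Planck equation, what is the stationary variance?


Stationary variance = sigma^2 / (2*theta)
= 0.6600^2 / (2*1.7300)
= 0.4356 / 3.4600
= 0.1259

0.1259


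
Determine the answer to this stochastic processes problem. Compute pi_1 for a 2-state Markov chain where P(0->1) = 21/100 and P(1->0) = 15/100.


Stationary distribution: pi_0 = p10/(p01+p10), pi_1 = p01/(p01+p10)
p01 = 0.2100, p10 = 0.1500
pi_1 = 0.5833

0.5833


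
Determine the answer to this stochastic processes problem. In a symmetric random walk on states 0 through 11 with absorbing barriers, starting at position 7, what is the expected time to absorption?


For symmetric RW on 0,...,N with absorbing barriers, E(i) = i*(N-i)
E(7) = 7 * 4 = 28

28


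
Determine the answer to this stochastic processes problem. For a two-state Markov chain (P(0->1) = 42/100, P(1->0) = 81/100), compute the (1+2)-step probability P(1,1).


P^3 = P^1 * P^2
Computing via matrix multiplication of the transition matrix.
Entry (1,1) of P^3 = 0.3335

0.3335


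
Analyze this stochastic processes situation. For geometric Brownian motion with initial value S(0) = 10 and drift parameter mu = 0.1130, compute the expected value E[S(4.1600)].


E[S(t)] = S(0) * exp(mu * t)
= 10 * exp(0.1130 * 4.1600)
= 10 * 1.6001
= 16.0012

16.0012


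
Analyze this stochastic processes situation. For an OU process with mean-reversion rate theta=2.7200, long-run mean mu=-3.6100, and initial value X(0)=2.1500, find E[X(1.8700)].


E[X(t)] = mu + (X(0) - mu)*exp(-theta*t)
= -3.6100 + (2.1500 - -3.6100)*exp(-2.7200*1.8700)
= -3.6100 + 5.7600 * 0.0062
= -3.5744

-3.5744


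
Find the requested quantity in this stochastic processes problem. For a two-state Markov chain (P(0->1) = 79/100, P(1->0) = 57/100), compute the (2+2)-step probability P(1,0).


P^4 = P^2 * P^2
Computing via matrix multiplication of the transition matrix.
Entry (1,0) of P^4 = 0.4121

0.4121


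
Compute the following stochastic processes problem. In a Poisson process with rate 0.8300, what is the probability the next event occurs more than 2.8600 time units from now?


P(X > t) = exp(-lambda * t)
= exp(-0.8300 * 2.8600)
= exp(-2.3738) = 0.0931

0.0931


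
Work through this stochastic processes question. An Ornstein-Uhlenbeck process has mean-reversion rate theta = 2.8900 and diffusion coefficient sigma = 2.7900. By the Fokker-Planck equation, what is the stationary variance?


Stationary variance = sigma^2 / (2*theta)
= 2.7900^2 / (2*2.8900)
= 7.7841 / 5.7800
= 1.3467

1.3467


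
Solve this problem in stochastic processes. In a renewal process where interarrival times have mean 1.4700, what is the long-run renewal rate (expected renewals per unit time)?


Long-run renewal rate = 1/E(X)
= 1/1.4700
= 0.6803

0.6803


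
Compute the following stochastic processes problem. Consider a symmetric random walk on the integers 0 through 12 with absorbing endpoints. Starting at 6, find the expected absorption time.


For symmetric RW on 0,...,N with absorbing barriers, E(i) = i*(N-i)
E(6) = 6 * 6 = 36

36


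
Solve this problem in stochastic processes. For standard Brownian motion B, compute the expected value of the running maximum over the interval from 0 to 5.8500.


E(max B(s)) = sqrt(2t/pi)
= sqrt(2*5.8500/pi)
= sqrt(3.7242)
= 1.9298

1.9298


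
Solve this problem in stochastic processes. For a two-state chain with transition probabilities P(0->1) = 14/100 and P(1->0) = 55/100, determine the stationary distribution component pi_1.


Stationary distribution: pi_0 = p10/(p01+p10), pi_1 = p01/(p01+p10)
p01 = 0.1400, p10 = 0.5500
pi_1 = 0.2029

0.2029


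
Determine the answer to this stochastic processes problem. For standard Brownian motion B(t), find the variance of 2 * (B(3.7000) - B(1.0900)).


Var(alpha*(B(t)-B(s))) = alpha^2 * (t-s)
= 2^2 * (3.7000 - 1.0900)
= 4 * 2.6100
= 10.4400

10.4400


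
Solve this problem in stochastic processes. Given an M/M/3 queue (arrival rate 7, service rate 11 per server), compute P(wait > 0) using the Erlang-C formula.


a = lambda/mu = 0.6364
rho = a/c = 0.2121
Erlang-C formula applied:
C(c,a) = 0.0288

0.0288


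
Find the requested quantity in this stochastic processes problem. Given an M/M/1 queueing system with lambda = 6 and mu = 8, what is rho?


rho = lambda/mu
= 6/8
= 0.7500

0.7500


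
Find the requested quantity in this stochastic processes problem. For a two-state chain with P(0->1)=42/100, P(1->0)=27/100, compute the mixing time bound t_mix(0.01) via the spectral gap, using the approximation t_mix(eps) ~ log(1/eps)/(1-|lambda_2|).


lambda_2 = |1 - p01 - p10| = |1 - 0.4200 - 0.2700| = 0.3100
t_mix ~ log(1/eps)/(1 - |lambda_2|)
= log(100)/(1 - 0.3100) = 4.6052/0.6900
= 6.6742

6.6742


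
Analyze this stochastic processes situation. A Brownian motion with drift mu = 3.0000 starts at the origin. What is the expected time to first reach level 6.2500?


Expected first passage time = a/mu
= 6.2500/3.0000
= 2.0833

2.0833


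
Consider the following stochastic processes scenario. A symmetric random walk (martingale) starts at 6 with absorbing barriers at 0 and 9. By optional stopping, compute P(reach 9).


By optional stopping theorem: E(M at tau) = M(0) = 6
P(hit 9)*9 + P(hit 0)*0 = 6
P(hit 9) = (6 - 0)/(9 - 0) = 2/3 = 0.6667

0.6667


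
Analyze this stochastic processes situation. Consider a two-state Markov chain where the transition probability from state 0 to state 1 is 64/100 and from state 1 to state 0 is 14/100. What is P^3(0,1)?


Computing P^3 by matrix multiplication.
P = [[0.3600, 0.6400], [0.1400, 0.8600]]
After raising P to the power 3:
P^3(0,1) = 0.8118

0.8118


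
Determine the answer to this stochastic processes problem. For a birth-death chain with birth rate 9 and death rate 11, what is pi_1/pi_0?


For birth-death process, pi_n/pi_0 = (lambda/mu)^n
= (9/11)^1
= 0.8182

0.8182


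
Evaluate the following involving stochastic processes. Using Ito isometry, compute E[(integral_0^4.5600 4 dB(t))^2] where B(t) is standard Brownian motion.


By Ito isometry: E[(int f dB)^2] = int f^2 dt
= 4^2 * 4.5600
= 16 * 4.5600 = 72.9600

72.9600
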